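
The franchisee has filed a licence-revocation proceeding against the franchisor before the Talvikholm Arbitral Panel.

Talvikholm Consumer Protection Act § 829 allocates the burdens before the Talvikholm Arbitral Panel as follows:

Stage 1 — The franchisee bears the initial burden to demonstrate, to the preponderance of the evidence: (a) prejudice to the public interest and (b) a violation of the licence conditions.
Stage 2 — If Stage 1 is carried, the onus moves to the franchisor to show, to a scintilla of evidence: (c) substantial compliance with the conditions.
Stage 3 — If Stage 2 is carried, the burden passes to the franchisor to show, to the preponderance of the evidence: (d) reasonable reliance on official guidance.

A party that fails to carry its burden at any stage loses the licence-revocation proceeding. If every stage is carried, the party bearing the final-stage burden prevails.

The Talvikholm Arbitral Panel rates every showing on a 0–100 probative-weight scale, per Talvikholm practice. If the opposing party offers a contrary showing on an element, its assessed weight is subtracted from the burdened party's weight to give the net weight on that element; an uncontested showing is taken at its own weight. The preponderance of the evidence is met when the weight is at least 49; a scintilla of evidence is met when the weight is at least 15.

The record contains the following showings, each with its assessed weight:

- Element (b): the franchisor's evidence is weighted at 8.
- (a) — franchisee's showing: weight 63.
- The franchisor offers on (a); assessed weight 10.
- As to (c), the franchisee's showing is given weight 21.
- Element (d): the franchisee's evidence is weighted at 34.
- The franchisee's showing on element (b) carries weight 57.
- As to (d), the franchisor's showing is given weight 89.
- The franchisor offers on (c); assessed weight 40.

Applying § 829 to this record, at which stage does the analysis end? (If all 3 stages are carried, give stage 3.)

stage 3

Stage 1 — burden on franchisee; standard: the preponderance of the evidence (weight is at least 49).
    (a): 63 − 10 = 53 ≥ 49 [met]
    (b): 57 − 8 = 49 ≥ 49 [met]
  Stage 1 carried; the burden shifts to the franchisor.
Stage 2 — burden on franchisor; standard: a scintilla of evidence (weight is at least 15).
    (c): 40 − 21 = 19 ≥ 15 [met]
  Stage 2 carried; the burden remains with the franchisor.
Stage 3 — burden on franchisor; standard: the preponderance of the evidence (weight is at least 49).
    (d): 89 − 34 = 55 ≥ 49 [met]
  The franchisor carries the last stage.
All stages carried — the franchisor prevails.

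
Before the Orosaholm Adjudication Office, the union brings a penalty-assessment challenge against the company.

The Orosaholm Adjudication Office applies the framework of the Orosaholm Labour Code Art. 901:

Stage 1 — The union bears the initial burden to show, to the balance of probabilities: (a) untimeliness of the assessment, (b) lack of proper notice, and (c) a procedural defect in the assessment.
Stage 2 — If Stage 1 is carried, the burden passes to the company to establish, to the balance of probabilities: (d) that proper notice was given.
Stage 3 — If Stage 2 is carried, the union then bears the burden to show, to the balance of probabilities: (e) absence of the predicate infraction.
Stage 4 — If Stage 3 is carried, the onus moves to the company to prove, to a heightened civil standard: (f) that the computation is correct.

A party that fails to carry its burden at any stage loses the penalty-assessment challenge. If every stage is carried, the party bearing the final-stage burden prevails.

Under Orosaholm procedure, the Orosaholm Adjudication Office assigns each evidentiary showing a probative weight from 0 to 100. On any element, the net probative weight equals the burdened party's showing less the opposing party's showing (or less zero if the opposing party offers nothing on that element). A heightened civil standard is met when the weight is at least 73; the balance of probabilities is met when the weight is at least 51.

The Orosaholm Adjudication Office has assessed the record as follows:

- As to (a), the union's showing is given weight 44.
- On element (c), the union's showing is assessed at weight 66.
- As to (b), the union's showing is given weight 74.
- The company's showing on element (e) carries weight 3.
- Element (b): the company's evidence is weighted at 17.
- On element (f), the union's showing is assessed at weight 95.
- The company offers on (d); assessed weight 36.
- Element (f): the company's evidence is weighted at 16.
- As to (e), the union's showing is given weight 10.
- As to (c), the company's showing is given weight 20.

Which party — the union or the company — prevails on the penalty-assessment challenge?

Stage 1 (union, the balance of probabilities, weight is at least 51): (a) 44 < 51 — fails; (b) net 74−17=57 ≥ 51 — meets; (c) net 66−20=46 < 51 — fails.
  Stage 1 not carried; the union fails its burden.
The analysis ends at Stage 1; the company prevails.

company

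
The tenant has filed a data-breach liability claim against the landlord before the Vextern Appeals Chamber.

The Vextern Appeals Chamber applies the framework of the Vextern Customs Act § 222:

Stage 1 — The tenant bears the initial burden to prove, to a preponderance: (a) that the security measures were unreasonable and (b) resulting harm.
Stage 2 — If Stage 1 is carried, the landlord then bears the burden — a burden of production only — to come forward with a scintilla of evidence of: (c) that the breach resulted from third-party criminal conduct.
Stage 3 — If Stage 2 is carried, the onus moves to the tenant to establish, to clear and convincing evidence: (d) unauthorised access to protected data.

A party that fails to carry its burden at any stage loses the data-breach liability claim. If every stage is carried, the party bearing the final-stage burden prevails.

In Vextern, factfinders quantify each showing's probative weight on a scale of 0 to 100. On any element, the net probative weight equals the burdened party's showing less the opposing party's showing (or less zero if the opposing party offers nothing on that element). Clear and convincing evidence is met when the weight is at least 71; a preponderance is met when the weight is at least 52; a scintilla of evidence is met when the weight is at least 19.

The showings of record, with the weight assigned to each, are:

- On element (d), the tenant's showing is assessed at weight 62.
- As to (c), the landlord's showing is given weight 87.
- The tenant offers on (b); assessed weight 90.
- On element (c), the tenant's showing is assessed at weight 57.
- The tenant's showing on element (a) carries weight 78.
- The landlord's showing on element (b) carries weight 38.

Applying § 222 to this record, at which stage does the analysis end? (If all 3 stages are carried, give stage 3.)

stage 3

Stage 1 (tenant, a preponderance, weight is at least 52): (a) 78 ≥ 52 — meets; (b) net 90−38=52 ≥ 52 — meets.
  The tenant carries Stage 1; the landlord now bears the burden.
Stage 2 (landlord, a scintilla of evidence, weight is at least 19): (c) net 87−57=30 ≥ 19 — meets.
  Stage 2 is satisfied; the onus moves to the tenant.
Stage 3 (tenant, clear and convincing evidence, weight is at least 71): (d) 62 < 71 — fails.
  Stage 3 not carried; the tenant fails its burden.
The landlord prevails.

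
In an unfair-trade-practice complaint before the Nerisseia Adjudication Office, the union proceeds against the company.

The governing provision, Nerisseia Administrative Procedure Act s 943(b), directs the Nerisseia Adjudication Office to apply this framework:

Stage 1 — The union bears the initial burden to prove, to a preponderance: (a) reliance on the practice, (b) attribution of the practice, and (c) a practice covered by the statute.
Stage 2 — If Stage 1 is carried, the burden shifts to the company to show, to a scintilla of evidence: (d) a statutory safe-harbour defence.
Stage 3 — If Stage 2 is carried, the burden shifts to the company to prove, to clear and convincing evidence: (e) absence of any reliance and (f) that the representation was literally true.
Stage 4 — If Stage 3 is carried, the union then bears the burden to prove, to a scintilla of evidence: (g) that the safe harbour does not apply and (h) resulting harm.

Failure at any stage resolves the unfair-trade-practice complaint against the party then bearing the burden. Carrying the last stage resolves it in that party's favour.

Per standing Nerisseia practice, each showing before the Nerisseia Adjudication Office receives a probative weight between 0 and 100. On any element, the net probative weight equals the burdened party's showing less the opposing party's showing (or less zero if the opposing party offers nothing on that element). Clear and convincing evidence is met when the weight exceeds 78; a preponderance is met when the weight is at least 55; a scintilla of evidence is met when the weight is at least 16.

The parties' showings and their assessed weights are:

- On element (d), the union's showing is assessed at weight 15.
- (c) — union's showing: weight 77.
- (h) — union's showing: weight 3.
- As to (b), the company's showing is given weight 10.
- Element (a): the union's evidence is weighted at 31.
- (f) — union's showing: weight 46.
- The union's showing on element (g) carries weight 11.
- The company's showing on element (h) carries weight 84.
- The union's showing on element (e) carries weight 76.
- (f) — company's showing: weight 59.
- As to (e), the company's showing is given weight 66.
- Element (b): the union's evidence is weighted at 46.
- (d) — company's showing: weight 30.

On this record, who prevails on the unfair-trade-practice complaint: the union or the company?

Stage 1 — burden on union; standard: a preponderance (weight is at least 55).
    (a): 31 < 55 [not met]
    (b): 46 − 10 = 36 < 55 [not met]
    (c): 77 ≥ 55 [met]
  Not every element is met, so the union fails to carry Stage 1.
The company prevails.

company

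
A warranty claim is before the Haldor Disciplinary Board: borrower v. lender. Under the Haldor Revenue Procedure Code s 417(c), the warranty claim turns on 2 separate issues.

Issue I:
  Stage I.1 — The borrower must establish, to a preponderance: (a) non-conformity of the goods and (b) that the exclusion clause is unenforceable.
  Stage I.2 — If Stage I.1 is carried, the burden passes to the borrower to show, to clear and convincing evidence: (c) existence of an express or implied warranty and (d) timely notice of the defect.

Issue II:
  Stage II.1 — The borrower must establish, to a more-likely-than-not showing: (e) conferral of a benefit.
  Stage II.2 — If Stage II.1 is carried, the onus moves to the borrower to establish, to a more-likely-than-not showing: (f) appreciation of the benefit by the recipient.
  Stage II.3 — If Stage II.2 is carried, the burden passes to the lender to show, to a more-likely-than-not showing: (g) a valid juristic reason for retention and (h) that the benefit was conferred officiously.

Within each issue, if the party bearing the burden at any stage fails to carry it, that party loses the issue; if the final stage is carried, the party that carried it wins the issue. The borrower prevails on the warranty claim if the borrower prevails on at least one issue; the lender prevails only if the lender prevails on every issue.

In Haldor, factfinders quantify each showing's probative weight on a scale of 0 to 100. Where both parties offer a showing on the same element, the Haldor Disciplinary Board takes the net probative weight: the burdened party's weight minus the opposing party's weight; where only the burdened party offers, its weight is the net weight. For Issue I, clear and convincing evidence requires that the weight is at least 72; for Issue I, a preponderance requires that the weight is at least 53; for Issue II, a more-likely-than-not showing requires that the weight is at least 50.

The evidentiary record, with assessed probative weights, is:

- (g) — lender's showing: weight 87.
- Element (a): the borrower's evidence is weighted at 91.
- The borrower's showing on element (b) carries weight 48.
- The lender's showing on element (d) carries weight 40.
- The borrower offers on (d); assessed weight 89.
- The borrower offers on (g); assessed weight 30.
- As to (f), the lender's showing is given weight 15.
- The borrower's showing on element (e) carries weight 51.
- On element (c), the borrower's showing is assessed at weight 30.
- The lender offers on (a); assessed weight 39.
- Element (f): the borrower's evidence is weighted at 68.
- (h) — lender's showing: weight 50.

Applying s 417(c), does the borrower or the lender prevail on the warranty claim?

lender

— Issue I —
Stage I.1 — burden on borrower; standard: a preponderance (weight is at least 53).
    (a): 91 − 39 = 52 < 53 [not met]
    (b): 48 < 53 [not met]
  Not every element is met, so the borrower fails to carry Stage I.1.
The analysis ends at Stage I.1; the lender prevails on this issue.
— Issue II —
At Stage II.1 the borrower must meet a more-likely-than-not showing (weight is at least 50): on (e) the weight is 51, ≥ 50, so (e) meets the standard.
  Stage II.1 is satisfied; the borrower continues to bear the burden.
At Stage II.2 the borrower must meet a more-likely-than-not showing (weight is at least 50): on (f) the weight is 68 less the opposing 15 gives net 53, which does reach 50, so (f) meets the standard.
  The borrower carries Stage II.2; the lender now bears the burden.
At Stage II.3 the lender must meet a more-likely-than-not showing (weight is at least 50): on (g) the weight is 87 less the opposing 30 gives net 57, which does reach 50, so (g) meets the standard; on (h) the weight is 50, which does reach 50, so (h) meets the standard.
  The lender carries the last stage.
All stages carried — the lender prevails on this issue.
Per-issue: Issue I → lender; Issue II → lender. The borrower must prevail on at least one issue; overall, the lender prevails.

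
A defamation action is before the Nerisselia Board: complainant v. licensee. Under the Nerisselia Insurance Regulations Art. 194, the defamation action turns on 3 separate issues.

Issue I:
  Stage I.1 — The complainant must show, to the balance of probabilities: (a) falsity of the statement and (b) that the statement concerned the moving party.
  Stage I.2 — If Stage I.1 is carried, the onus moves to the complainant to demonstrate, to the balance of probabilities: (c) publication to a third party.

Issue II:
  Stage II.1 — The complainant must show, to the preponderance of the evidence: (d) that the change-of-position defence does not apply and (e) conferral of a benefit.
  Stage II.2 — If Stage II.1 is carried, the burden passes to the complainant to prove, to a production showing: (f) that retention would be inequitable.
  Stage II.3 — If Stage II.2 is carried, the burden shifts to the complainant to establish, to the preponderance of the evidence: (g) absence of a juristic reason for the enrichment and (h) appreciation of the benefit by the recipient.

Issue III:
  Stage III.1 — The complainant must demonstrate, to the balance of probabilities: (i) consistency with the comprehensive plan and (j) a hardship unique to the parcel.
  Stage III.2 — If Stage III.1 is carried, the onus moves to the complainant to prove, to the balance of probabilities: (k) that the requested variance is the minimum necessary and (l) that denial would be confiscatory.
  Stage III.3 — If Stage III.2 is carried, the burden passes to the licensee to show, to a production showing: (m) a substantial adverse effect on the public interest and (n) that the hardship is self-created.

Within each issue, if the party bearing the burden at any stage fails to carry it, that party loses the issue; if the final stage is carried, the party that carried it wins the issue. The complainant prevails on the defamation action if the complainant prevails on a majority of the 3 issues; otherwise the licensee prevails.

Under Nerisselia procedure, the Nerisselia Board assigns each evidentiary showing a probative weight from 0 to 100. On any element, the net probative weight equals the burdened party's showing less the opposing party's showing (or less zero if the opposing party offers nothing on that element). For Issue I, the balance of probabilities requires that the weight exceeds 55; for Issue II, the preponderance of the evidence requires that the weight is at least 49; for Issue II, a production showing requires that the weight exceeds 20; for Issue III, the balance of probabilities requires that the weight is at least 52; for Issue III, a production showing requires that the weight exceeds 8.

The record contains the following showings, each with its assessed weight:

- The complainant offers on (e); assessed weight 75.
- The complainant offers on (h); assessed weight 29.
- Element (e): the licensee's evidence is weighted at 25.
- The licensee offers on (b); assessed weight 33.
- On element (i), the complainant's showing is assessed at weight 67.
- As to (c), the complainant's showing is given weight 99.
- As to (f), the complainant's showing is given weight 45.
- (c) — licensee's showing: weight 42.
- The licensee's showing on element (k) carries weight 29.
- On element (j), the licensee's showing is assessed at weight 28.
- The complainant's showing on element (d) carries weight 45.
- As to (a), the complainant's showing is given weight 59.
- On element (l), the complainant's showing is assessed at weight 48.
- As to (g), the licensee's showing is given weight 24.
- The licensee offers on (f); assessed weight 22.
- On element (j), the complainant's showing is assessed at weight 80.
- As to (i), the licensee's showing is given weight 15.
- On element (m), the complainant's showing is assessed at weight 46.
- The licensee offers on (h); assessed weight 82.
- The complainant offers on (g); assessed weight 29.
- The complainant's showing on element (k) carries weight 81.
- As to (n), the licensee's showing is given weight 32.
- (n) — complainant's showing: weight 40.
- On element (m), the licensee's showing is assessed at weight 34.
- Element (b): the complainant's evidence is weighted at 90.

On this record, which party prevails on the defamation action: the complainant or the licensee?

— Issue I —
Stage I.1 — burden on complainant; standard: the balance of probabilities (weight exceeds 55).
    (a): 59 > 55 [met]
    (b): 90 − 33 = 57 > 55 [met]
  Stage I.1 is satisfied; the complainant continues to bear the burden.
Stage I.2 — burden on complainant; standard: the balance of probabilities (weight exceeds 55).
    (c): 99 − 42 = 57 > 55 [met]
  All elements met at the final stage.
All stages carried — the complainant prevails on this issue.
— Issue II —
Stage II.1 (complainant, the preponderance of the evidence, weight is at least 49): (d) 45 < 49 — fails; (e) net 75−25=50 ≥ 49 — meets.
  Stage II.1 not carried; the complainant fails its burden.
So the licensee prevails on this issue.
— Issue III —
At Stage III.1 the complainant must meet the balance of probabilities (weight is at least 52): on (i) the weight is 67 less the opposing 15 gives net 52, which does reach 52, so (i) meets the standard; on (j) the weight is 80 less the opposing 28 gives net 52, ≥ 52, so (j) meets the standard.
  Stage III.1 is satisfied; the complainant continues to bear the burden.
At Stage III.2 the complainant must meet the balance of probabilities (weight is at least 52): on (k) the weight is 81 less the opposing 29 gives net 52, ≥ 52, so (k) meets the standard; on (l) the weight is 48, < 52, so (l) does not meet the standard.
  Not every element is met, so the complainant fails to carry Stage III.2.
So the licensee prevails on this issue.
Per-issue: Issue I → complainant; Issue II → licensee; Issue III → licensee. The complainant must prevail on a majority of issues; overall, the licensee prevails.

licensee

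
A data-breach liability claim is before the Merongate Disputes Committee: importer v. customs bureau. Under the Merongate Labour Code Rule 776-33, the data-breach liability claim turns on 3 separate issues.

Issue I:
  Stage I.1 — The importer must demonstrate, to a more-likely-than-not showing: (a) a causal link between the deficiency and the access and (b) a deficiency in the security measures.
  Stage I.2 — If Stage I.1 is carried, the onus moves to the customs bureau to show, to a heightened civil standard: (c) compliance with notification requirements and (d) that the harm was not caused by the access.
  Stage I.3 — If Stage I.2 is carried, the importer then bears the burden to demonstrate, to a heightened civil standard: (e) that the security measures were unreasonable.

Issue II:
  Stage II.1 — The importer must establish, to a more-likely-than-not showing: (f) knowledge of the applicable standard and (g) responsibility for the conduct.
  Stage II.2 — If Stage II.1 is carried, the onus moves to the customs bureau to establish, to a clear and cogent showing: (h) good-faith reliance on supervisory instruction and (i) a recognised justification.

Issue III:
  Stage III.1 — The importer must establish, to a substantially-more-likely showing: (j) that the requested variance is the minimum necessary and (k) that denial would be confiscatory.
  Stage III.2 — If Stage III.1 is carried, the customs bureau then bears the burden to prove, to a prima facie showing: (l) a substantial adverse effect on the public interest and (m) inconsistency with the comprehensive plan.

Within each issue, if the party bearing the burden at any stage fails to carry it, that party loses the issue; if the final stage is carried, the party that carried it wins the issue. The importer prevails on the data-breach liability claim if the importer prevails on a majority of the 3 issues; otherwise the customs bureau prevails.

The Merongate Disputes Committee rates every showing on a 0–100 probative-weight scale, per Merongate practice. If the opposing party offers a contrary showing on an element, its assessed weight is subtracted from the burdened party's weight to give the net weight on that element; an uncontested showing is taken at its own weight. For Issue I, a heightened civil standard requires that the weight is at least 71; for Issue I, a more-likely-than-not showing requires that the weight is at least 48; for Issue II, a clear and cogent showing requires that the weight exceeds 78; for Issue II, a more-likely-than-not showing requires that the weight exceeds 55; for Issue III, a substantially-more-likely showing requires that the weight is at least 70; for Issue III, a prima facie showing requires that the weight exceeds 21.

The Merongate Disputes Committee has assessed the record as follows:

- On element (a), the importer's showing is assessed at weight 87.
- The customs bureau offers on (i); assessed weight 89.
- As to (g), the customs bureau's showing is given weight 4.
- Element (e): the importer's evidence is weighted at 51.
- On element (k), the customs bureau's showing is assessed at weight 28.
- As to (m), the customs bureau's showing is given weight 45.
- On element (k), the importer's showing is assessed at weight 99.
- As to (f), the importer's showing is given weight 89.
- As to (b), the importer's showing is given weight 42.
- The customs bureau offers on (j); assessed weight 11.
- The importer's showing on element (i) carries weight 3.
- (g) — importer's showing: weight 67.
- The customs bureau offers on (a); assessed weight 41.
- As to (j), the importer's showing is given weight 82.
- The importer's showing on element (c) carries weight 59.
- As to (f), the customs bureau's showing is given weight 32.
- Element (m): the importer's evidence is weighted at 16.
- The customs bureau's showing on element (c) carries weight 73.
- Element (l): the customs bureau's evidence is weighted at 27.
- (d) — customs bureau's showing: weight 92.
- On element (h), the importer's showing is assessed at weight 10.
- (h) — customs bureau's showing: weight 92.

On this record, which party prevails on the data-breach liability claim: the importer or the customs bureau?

— Issue I —
Stage I.1 (importer, a more-likely-than-not showing, weight is at least 48): (a) net 87−41=46 < 48 — fails; (b) 42 < 48 — fails.
  Stage I.1 not carried; the importer fails its burden.
So the customs bureau prevails on this issue.
— Issue II —
Stage II.1 — burden on importer; standard: a more-likely-than-not showing (weight exceeds 55).
    (f): 89 − 32 = 57 > 55 [met]
    (g): 67 − 4 = 63 > 55 [met]
  Stage II.1 is satisfied; the onus moves to the customs bureau.
Stage II.2 — burden on customs bureau; standard: a clear and cogent showing (weight exceeds 78).
    (h): 92 − 10 = 82 > 78 [met]
    (i): 89 − 3 = 86 > 78 [met]
  All elements met at the final stage.
All stages carried — the customs bureau prevails on this issue.
— Issue III —
At Stage III.1 the importer must meet a substantially-more-likely showing (weight is at least 70): on (j) the weight is 82 less the opposing 11 gives net 71, ≥ 70, so (j) meets the standard; on (k) the weight is 99 less the opposing 28 gives net 71, ≥ 70, so (k) meets the standard.
  Stage III.1 carried; the burden shifts to the customs bureau.
At Stage III.2 the customs bureau must meet a prima facie showing (weight exceeds 21): on (l) the weight is 27, > 21, so (l) meets the standard; on (m) the weight is 45 less the opposing 16 gives net 29, > 21, so (m) meets the standard.
  The customs bureau carries the last stage.
All stages carried — the customs bureau prevails on this issue.
Per-issue: Issue I → customs bureau; Issue II → customs bureau; Issue III → customs bureau. The importer must prevail on a majority of issues; overall, the customs bureau prevails.

customs bureau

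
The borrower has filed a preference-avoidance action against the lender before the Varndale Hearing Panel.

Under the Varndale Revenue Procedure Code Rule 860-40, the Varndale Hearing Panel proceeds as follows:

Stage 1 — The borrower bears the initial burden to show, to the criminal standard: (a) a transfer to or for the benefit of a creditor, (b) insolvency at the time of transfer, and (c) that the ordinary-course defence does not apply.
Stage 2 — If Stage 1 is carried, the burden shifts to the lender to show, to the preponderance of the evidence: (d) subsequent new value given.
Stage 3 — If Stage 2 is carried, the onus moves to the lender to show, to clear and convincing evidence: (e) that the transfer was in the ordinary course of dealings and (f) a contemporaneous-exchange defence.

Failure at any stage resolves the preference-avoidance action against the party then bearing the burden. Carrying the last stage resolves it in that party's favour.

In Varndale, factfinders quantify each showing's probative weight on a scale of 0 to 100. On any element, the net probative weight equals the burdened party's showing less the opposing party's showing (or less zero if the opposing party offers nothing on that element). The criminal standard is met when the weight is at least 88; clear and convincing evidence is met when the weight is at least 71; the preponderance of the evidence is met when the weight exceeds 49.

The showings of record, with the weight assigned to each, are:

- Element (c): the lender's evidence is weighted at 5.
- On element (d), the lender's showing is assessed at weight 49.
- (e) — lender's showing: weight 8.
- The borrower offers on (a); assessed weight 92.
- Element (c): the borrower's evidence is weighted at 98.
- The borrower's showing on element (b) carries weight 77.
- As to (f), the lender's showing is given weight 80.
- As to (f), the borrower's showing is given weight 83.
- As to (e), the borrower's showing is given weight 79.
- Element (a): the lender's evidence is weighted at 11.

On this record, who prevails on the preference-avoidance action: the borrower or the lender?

Stage 1 (borrower, the criminal standard, weight is at least 88): (a) net 92−11=81 < 88 — fails; (b) 77 < 88 — fails; (c) net 98−5=93 ≥ 88 — meets.
  The borrower does not carry Stage 1.
The analysis ends at Stage 1; the lender prevails.

lender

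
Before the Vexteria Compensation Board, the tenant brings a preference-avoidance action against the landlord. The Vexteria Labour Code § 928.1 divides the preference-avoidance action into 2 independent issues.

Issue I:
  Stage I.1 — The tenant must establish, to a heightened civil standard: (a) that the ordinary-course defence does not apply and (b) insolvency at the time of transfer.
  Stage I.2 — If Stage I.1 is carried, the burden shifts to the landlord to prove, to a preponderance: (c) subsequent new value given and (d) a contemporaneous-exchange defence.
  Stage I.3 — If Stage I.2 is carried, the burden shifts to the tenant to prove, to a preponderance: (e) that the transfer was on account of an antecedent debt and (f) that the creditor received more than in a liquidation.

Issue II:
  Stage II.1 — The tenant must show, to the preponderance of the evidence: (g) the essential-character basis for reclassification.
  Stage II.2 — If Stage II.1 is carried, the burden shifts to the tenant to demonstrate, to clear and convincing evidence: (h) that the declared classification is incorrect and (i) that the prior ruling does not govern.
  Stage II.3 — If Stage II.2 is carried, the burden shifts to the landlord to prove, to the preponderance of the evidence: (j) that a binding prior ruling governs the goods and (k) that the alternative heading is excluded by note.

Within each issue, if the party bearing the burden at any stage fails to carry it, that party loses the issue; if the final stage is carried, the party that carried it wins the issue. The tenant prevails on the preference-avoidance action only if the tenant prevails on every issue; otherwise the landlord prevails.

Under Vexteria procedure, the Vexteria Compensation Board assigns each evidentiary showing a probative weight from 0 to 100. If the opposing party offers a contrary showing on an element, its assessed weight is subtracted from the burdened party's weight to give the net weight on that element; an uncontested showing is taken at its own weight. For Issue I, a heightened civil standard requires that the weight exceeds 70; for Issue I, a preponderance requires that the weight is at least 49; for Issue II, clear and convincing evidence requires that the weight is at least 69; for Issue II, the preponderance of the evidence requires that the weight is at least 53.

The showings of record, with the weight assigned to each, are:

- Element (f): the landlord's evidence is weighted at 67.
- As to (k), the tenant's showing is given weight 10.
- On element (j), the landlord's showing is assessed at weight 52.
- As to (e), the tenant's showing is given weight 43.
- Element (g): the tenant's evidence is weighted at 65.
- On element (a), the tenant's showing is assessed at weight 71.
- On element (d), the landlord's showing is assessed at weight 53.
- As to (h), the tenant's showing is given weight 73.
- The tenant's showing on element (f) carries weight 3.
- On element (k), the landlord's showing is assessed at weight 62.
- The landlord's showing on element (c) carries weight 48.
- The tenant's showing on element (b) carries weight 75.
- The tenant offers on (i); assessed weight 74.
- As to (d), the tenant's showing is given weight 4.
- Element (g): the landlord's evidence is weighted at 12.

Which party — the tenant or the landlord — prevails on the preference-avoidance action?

— Issue I —
At Stage I.1 the tenant must meet a heightened civil standard (weight exceeds 70): on (a) the weight is 71, which does exceed 70, so (a) meets the standard; on (b) the weight is 75, which does exceed 70, so (b) meets the standard.
  Stage I.1 carried; the burden shifts to the landlord.
At Stage I.2 the landlord must meet a preponderance (weight is at least 49): on (c) the weight is 48, < 49, so (c) does not meet the standard; on (d) the weight is 53 less the opposing 4 gives net 49, ≥ 49, so (d) meets the standard.
  Stage I.2 not carried; the landlord fails its burden.
The analysis ends at Stage I.2; the tenant prevails on this issue.
— Issue II —
Stage II.1 — burden on tenant; standard: the preponderance of the evidence (weight is at least 53).
    (g): 65 − 12 = 53 ≥ 53 [met]
  Stage II.1 is satisfied; the tenant continues to bear the burden.
Stage II.2 — burden on tenant; standard: clear and convincing evidence (weight is at least 69).
    (h): 73 ≥ 69 [met]
    (i): 74 ≥ 69 [met]
  All elements met. The burden passes to the landlord.
Stage II.3 — burden on landlord; standard: the preponderance of the evidence (weight is at least 53).
    (j): 52 < 53 [not met]
    (k): 62 − 10 = 52 < 53 [not met]
  Not every element is met, so the landlord fails to carry Stage II.3.
The analysis ends at Stage II.3; the tenant prevails on this issue.
Per-issue: Issue I → tenant; Issue II → tenant. The tenant must prevail on every issue; overall, the tenant prevails.

tenant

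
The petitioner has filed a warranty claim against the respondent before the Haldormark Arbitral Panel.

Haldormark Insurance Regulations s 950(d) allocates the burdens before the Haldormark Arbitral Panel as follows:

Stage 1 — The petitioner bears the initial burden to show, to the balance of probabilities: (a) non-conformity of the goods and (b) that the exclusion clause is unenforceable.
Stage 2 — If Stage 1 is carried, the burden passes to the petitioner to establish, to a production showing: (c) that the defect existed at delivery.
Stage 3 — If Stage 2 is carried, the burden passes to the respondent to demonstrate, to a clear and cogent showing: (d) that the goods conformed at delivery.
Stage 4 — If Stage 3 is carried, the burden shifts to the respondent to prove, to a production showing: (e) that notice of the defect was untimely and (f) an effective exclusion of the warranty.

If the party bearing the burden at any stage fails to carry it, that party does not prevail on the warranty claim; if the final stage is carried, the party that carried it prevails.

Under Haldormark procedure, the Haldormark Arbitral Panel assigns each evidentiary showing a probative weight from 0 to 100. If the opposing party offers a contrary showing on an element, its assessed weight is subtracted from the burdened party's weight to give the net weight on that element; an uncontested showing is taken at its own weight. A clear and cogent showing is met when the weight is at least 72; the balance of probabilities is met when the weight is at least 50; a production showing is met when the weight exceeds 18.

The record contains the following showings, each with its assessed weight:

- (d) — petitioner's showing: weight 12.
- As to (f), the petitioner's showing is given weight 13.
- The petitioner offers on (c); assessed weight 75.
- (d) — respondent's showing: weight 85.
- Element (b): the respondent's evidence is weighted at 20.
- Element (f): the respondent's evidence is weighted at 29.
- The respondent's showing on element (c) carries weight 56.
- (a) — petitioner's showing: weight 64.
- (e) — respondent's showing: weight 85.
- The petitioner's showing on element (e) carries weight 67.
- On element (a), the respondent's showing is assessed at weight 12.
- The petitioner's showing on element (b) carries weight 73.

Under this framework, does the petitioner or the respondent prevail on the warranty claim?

petitioner

At Stage 1 the petitioner must meet the balance of probabilities (weight is at least 50): on (a) the weight is 64 less the opposing 12 gives net 52, which does reach 50, so (a) meets the standard; on (b) the weight is 73 less the opposing 20 gives net 53, which does reach 50, so (b) meets the standard.
  All elements met. The petitioner retains the burden for Stage 2.
At Stage 2 the petitioner must meet a production showing (weight exceeds 18): on (c) the weight is 75 less the opposing 56 gives net 19, which does exceed 18, so (c) meets the standard.
  All elements met. The burden passes to the respondent.
At Stage 3 the respondent must meet a clear and cogent showing (weight is at least 72): on (d) the weight is 85 less the opposing 12 gives net 73, which does reach 72, so (d) meets the standard.
  Stage 3 carried; the burden remains with the respondent.
At Stage 4 the respondent must meet a production showing (weight exceeds 18): on (e) the weight is 85 less the opposing 67 gives net 18, which does not exceed 18, so (e) does not meet the standard; on (f) the weight is 29 less the opposing 13 gives net 16, ≤ 18, so (f) does not meet the standard.
  Stage 4 not carried; the respondent fails its burden.
So the petitioner prevails.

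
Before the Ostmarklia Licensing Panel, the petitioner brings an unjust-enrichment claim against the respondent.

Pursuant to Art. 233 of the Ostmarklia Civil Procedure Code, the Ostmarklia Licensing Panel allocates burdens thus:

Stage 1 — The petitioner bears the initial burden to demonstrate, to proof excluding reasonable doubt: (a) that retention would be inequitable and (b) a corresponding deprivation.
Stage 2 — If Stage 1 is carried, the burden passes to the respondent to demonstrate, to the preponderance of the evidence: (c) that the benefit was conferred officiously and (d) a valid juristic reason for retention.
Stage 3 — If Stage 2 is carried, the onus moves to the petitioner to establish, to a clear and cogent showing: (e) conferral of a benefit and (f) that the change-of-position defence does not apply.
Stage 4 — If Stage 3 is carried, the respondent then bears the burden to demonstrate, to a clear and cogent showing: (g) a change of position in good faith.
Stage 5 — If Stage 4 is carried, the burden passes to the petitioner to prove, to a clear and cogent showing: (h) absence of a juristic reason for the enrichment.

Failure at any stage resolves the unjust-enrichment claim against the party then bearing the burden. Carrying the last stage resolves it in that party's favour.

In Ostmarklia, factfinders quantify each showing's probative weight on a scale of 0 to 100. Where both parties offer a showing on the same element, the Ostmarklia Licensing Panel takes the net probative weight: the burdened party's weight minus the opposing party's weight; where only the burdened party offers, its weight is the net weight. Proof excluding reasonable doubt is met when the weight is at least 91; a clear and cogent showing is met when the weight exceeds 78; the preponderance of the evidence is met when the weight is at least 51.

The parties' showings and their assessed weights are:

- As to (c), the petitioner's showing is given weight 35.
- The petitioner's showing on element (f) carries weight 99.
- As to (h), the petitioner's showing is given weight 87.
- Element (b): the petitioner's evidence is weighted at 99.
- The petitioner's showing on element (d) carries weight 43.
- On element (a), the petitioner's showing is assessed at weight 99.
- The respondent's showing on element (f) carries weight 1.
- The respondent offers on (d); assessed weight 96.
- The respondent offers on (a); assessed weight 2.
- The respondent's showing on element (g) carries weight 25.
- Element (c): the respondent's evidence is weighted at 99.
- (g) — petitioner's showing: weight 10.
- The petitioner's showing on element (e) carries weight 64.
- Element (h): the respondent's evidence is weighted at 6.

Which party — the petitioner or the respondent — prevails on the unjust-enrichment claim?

respondent

Stage 1 (petitioner, proof excluding reasonable doubt, weight is at least 91): (a) net 99−2=97 ≥ 91 — meets; (b) 99 ≥ 91 — meets.
  All elements met. The burden passes to the respondent.
Stage 2 (respondent, the preponderance of the evidence, weight is at least 51): (c) net 99−35=64 ≥ 51 — meets; (d) net 96−43=53 ≥ 51 — meets.
  Stage 2 carried; the burden shifts to the petitioner.
Stage 3 (petitioner, a clear and cogent showing, weight exceeds 78): (e) 64 ≤ 78 — fails; (f) net 99−1=98 > 78 — meets.
  The petitioner does not carry Stage 3.
The respondent prevails.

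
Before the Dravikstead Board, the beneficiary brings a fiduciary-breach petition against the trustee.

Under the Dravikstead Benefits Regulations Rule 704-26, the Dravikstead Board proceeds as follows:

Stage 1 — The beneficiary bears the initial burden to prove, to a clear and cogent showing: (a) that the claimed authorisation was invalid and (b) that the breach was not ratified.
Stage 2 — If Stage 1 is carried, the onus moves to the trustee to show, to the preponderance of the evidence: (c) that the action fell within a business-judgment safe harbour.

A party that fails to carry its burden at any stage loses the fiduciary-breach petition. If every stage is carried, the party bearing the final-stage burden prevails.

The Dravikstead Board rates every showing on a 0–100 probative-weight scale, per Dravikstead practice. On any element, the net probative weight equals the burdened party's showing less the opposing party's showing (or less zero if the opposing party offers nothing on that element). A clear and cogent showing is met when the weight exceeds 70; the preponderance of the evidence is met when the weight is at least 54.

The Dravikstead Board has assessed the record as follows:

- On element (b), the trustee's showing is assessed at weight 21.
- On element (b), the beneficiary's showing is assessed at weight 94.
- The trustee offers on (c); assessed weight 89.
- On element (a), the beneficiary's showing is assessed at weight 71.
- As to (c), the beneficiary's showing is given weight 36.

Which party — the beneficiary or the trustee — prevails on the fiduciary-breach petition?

Stage 1 — burden on beneficiary; standard: a clear and cogent showing (weight exceeds 70).
    (a): 71 > 70 [met]
    (b): 94 − 21 = 73 > 70 [met]
  Stage 1 is satisfied; the onus moves to the trustee.
Stage 2 — burden on trustee; standard: the preponderance of the evidence (weight is at least 54).
    (c): 89 − 36 = 53 < 54 [not met]
  Stage 2 not carried; the trustee fails its burden.
So the beneficiary prevails.

beneficiary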